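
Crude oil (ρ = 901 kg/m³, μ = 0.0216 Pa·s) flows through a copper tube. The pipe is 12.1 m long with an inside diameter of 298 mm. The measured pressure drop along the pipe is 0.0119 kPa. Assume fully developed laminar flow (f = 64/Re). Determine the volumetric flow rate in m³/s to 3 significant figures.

For laminar flow, f = 64/Re with Re = ρVD/μ, so Darcy-Weisbach reduces to ΔP = 32μLV/D². Solving for V: V = ΔP·D²/(32μL) = 11.9·(0.298)²/(32·0.0216·12.1) = 0.1264 m/s.
Check: Re = ρVD/μ = 901·0.1264·0.298/0.0216 = 1571 < 2300, so the laminar assumption holds.
Q = V·A = 0.1264·(π/4·0.298²) = 0.008813 m³/s = 0.00881 m³/s.

Q ≈ 0.00881 m³/s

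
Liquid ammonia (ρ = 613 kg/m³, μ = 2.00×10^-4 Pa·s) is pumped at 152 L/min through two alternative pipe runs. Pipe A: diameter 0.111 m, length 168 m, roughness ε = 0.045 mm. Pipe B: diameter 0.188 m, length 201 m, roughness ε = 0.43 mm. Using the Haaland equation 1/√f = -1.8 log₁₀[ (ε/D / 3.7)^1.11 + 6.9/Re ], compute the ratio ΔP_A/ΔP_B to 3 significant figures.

ΔP_A/ΔP_B ≈ 8.68

Pipe A: V = Q/A = 0.002533/0.009677 = 0.2618 m/s; Re = 8.907e+04; ε/D = 0.000405; Haaland → f = 0.01999; ΔP_A = f(L/D)(ρV²/2) = 635.5 Pa.
Pipe B: V = Q/A = 0.002533/0.02776 = 0.09126 m/s; Re = 5.259e+04; ε/D = 0.00229; Haaland → f = 0.02682; ΔP_B = f(L/D)(ρV²/2) = 73.21 Pa.
ΔP_A/ΔP_B = 635.5/73.21 = 8.68.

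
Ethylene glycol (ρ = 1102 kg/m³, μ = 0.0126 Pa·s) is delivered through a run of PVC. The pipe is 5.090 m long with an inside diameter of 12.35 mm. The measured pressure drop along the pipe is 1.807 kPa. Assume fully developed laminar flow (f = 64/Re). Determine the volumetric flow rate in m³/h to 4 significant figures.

For laminar flow, f = 64/Re with Re = ρVD/μ, so Darcy-Weisbach reduces to ΔP = 32μLV/D². Solving for V: V = ΔP·D²/(32μL) = 1807·(0.01235)²/(32·0.0126·5.09) = 0.1343 m/s.
Check: Re = ρVD/μ = 1102·0.1343·0.01235/0.0126 = 145.1 < 2300, so the laminar assumption holds.
Q = V·A = 0.1343·(π/4·0.01235²) = 1.609e-05 m³/s = 0.05791 m³/h.

Q ≈ 0.05791 m³/h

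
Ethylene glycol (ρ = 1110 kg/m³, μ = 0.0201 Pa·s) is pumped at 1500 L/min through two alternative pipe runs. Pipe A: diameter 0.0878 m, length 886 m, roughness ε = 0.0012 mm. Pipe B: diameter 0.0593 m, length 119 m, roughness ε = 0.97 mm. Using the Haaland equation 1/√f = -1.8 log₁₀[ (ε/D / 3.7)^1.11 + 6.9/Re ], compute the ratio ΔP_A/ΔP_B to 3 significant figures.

ΔP_A/ΔP_B ≈ 0.579

Pipe A: V = Q/A = 0.025/0.006055 = 4.129 m/s; Re = 2.002e+04; ε/D = 1.37e-05; Haaland → f = 0.02576; ΔP_A = f(L/D)(ρV²/2) = 2.46e+06 Pa.
Pipe B: V = Q/A = 0.025/0.002762 = 9.052 m/s; Re = 2.964e+04; ε/D = 0.0164; Haaland → f = 0.04659; ΔP_B = f(L/D)(ρV²/2) = 4.252e+06 Pa.
ΔP_A/ΔP_B = 2.46e+06/4.252e+06 = 0.579.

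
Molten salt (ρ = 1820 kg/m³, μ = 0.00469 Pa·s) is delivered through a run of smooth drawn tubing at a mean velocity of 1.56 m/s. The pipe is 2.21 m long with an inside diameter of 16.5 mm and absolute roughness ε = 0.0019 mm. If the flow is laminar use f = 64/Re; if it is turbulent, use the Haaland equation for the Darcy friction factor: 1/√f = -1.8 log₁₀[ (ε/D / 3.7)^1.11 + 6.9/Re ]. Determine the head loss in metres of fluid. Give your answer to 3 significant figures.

Reynolds number Re = ρVD/μ = 1820 · 1.56 · 0.0165 / 0.00469 = 9989.
Re > 4000 → turbulent. Relative roughness ε/D = 1.9e-06/0.0165 = 0.000115. Haaland: 1/√f = -1.8 log₁₀[(0.000115/3.7)^1.11 + 6.9/9989] = -1.8 log₁₀[9.94e-06 + 0.000691] = 5.678, so f = 0.03102.
Darcy-Weisbach: ΔP = f(L/D)(ρV²/2) = 0.03102·(2.21/0.0165)·(1820·1.56²/2) = 0.03102·133.9·2215 = 9200 Pa.
Head loss h_f = ΔP/(ρg) = 9200/(1820·9.81) = 0.515 m.

h_f ≈ 0.515 m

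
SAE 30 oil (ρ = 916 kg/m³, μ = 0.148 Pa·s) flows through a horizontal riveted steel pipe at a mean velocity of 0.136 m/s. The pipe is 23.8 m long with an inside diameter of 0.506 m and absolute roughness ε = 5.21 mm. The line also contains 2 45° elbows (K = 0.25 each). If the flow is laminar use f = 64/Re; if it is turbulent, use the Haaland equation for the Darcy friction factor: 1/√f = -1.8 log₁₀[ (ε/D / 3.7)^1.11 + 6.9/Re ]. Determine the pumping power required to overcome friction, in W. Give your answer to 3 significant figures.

P ≈ 1.75 W

Reynolds number Re = ρVD/μ = 916 · 0.136 · 0.506 / 0.148 = 425.9.
Re < 2300 → laminar flow, so f = 64/Re = 64/425.9 = 0.1503 (the turbulent correlation is not needed).
Total minor-loss coefficient ΣK = 2·0.25 = 0.5.
ΔP = [f·L/D + ΣK]·(ρV²/2) = [0.1503·23.8/0.506 + 0.5]·(916·0.136²/2) = [7.068 + 0.5]·8.471 = 64.11 Pa.
Q = V·A = 0.136·0.2011 = 0.02735 m³/s.
Pumping power P = QΔP = 0.02735·64.11 = 1.753 W = 1.75 W.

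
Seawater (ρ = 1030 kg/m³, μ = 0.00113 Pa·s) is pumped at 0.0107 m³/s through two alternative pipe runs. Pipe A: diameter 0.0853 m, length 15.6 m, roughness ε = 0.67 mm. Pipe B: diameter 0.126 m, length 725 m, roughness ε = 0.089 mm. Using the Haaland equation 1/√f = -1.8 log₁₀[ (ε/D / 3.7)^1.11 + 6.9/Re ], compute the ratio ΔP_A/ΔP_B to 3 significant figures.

Pipe A: V = Q/A = 0.0107/0.005715 = 1.872 m/s; Re = 1.456e+05; ε/D = 0.00785; Haaland → f = 0.0355; ΔP_A = f(L/D)(ρV²/2) = 1.172e+04 Pa.
Pipe B: V = Q/A = 0.0107/0.01247 = 0.8581 m/s; Re = 9.856e+04; ε/D = 0.000706; Haaland → f = 0.02093; ΔP_B = f(L/D)(ρV²/2) = 4.567e+04 Pa.
ΔP_A/ΔP_B = 1.172e+04/4.567e+04 = 0.257.

ΔP_A/ΔP_B ≈ 0.257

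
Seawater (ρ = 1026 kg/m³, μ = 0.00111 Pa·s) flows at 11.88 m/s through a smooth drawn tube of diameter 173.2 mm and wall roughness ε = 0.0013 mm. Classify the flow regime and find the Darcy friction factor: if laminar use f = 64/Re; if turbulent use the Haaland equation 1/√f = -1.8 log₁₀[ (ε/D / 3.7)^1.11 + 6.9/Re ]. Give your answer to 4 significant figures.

Re = ρVD/μ = 1026·11.88·0.1732/0.00111 = 1.902e+06.
Re > 4000 → turbulent. ε/D = 1.3e-06/0.1732 = 7.51e-06; Haaland: 1/√f = -1.8 log₁₀[4.8e-07 + 3.63e-06] = 9.696, so f = 0.01064.

f ≈ 0.01064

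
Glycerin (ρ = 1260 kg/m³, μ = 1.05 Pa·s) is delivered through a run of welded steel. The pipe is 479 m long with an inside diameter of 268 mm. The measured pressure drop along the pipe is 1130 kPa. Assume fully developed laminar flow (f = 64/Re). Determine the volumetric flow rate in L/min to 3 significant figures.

For laminar flow, f = 64/Re with Re = ρVD/μ, so Darcy-Weisbach reduces to ΔP = 32μLV/D². Solving for V: V = ΔP·D²/(32μL) = 1.13e+06·(0.268)²/(32·1.05·479) = 5.043 m/s.
Check: Re = ρVD/μ = 1260·5.043·0.268/1.05 = 1622 < 2300, so the laminar assumption holds.
Q = V·A = 5.043·(π/4·0.268²) = 0.2845 m³/s = 17100 L/min.

Q ≈ 17100 L/min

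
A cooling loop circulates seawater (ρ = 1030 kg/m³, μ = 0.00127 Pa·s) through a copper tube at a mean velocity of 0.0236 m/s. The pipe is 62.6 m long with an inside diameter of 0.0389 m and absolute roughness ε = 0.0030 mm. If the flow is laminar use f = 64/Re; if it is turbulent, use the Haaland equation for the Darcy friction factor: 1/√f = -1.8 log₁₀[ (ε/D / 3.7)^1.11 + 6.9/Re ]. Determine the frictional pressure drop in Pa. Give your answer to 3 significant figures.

ΔP ≈ 39.7 Pa

Reynolds number Re = ρVD/μ = 1030 · 0.0236 · 0.0389 / 0.00127 = 744.6.
Re < 2300 → laminar flow, so f = 64/Re = 64/744.6 = 0.08596 (the turbulent correlation is not needed).
Darcy-Weisbach: ΔP = f(L/D)(ρV²/2) = 0.08596·(62.6/0.0389)·(1030·0.0236²/2) = 0.08596·1609·0.2868 = 39.68 Pa.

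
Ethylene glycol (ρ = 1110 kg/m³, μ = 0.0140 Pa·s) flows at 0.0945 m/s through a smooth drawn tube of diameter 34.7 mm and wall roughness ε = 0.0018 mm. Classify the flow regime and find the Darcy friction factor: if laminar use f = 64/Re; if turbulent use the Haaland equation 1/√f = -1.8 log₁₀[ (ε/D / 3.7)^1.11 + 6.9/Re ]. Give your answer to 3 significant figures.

f ≈ 0.246

Re = ρVD/μ = 1110·0.0945·0.0347/0.014 = 260.
Re < 2300 → laminar, so f = 64/Re = 0.2462 (roughness is irrelevant in laminar flow).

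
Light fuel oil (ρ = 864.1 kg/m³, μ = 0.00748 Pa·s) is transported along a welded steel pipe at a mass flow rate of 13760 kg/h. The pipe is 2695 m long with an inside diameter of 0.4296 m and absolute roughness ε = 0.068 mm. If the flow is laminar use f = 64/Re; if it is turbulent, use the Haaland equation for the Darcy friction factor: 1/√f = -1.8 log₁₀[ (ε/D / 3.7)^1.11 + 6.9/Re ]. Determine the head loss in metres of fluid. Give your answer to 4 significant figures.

ṁ = 13760 kg/h = 13760/3600 = 3.822 kg/s.
A = πD²/4 = π(0.4296)²/4 = 0.145 m²; mean velocity V = ṁ/(ρA) = 3.822/(864.1 · 0.145) = 0.03052 m/s.
Reynolds number Re = ρVD/μ = 864.1 · 0.03052 · 0.4296 / 0.00748 = 1514.
Re < 2300 → laminar flow, so f = 64/Re = 64/1514 = 0.04226 (the turbulent correlation is not needed).
Darcy-Weisbach: ΔP = f(L/D)(ρV²/2) = 0.04226·(2695/0.4296)·(864.1·0.03052²/2) = 0.04226·6273·0.4023 = 106.7 Pa.
Head loss h_f = ΔP/(ρg) = 106.7/(864.1·9.81) = 0.01258 m.

h_f ≈ 0.01258 m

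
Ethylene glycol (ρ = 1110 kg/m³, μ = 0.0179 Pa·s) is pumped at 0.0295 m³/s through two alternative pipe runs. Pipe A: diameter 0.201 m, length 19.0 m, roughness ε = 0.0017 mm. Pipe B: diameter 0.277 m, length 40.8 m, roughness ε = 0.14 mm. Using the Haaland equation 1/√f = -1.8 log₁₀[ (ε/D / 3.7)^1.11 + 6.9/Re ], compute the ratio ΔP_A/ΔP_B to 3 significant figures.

ΔP_A/ΔP_B ≈ 2.08

Pipe A: V = Q/A = 0.0295/0.03173 = 0.9297 m/s; Re = 1.159e+04; ε/D = 8.46e-06; Haaland → f = 0.02968; ΔP_A = f(L/D)(ρV²/2) = 1346 Pa.
Pipe B: V = Q/A = 0.0295/0.06026 = 0.4895 m/s; Re = 8409; ε/D = 0.000505; Haaland → f = 0.03297; ΔP_B = f(L/D)(ρV²/2) = 645.9 Pa.
ΔP_A/ΔP_B = 1346/645.9 = 2.08.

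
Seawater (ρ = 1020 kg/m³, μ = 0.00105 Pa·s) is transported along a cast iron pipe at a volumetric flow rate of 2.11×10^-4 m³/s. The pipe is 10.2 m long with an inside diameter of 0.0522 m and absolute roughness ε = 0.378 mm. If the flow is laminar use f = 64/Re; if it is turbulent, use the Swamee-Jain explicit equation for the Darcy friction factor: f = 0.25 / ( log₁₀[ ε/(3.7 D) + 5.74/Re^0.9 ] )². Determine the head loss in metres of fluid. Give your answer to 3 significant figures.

Cross-sectional area A = πD²/4 = π(0.0522)²/4 = 0.00214 m²; mean velocity V = Q/A = 0.000211/0.00214 = 0.09859 m/s.
Reynolds number Re = ρVD/μ = 1020 · 0.09859 · 0.0522 / 0.00105 = 5000.
Re > 4000 → turbulent. Relative roughness ε/D = 0.000378/0.0522 = 0.00724. Swamee-Jain: f = 0.25/(log₁₀[0.00724/3.7 + 5.74/5000^0.9])² = 0.25/(log₁₀[0.00196 + 0.00269])² = 0.25/(-2.333)² = 0.04594.
Darcy-Weisbach: ΔP = f(L/D)(ρV²/2) = 0.04594·(10.2/0.0522)·(1020·0.09859²/2) = 0.04594·195.4·4.958 = 44.5 Pa.
Head loss h_f = ΔP/(ρg) = 44.5/(1020·9.81) = 0.00445 m.

h_f ≈ 0.00445 m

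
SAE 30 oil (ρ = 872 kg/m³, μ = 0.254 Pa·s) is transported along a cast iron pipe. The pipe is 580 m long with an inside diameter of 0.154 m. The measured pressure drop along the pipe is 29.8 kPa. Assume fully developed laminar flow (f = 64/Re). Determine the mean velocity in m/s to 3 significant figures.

V ≈ 0.150 m/s

For laminar flow, f = 64/Re with Re = ρVD/μ, so Darcy-Weisbach reduces to ΔP = 32μLV/D². Solving for V: V = ΔP·D²/(32μL) = 2.98e+04·(0.154)²/(32·0.254·580) = 0.1499 m/s.
Check: Re = ρVD/μ = 872·0.1499·0.154/0.254 = 79.26 < 2300, so the laminar assumption holds.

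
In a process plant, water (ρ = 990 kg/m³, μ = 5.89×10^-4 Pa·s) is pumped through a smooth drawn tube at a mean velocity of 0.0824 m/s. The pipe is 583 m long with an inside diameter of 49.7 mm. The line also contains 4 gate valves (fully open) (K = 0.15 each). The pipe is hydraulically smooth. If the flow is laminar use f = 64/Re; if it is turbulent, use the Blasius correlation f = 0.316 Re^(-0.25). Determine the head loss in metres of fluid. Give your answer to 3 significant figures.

Reynolds number Re = ρVD/μ = 990 · 0.0824 · 0.0497 / 0.000589 = 6883.
Re > 4000 → turbulent. Smooth-pipe (Blasius): f = 0.316 Re^(-0.25) = 0.316/(6883)^0.25 = 0.03469.
Total minor-loss coefficient ΣK = 4·0.15 = 0.6.
ΔP = [f·L/D + ΣK]·(ρV²/2) = [0.03469·583/0.0497 + 0.6]·(990·0.0824²/2) = [407 + 0.6]·3.361 = 1370 Pa.
Head loss h_f = ΔP/(ρg) = 1370/(990·9.81) = 0.141 m.

h_f ≈ 0.141 m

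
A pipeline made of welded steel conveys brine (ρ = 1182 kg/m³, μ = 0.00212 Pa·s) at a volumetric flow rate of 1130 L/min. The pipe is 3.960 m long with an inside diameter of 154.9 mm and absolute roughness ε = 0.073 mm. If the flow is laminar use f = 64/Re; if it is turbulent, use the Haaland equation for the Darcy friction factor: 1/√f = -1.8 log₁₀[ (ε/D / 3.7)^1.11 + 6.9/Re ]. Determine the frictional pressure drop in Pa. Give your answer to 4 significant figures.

Q = 1130 L/min = 1130/60000 = 0.01883 m³/s.
Cross-sectional area A = πD²/4 = π(0.1549)²/4 = 0.01884 m²; mean velocity V = Q/A = 0.01883/0.01884 = 0.9994 m/s.
Reynolds number Re = ρVD/μ = 1182 · 0.9994 · 0.1549 / 0.00212 = 8.631e+04.
Re > 4000 → turbulent. Relative roughness ε/D = 7.3e-05/0.1549 = 0.000471. Haaland: 1/√f = -1.8 log₁₀[(0.000471/3.7)^1.11 + 6.9/8.631e+04] = -1.8 log₁₀[4.75e-05 + 7.99e-05] = 7.01, so f = 0.02035.
Darcy-Weisbach: ΔP = f(L/D)(ρV²/2) = 0.02035·(3.96/0.1549)·(1182·0.9994²/2) = 0.02035·25.56·590.3 = 307 Pa.

ΔP ≈ 307.0 Pa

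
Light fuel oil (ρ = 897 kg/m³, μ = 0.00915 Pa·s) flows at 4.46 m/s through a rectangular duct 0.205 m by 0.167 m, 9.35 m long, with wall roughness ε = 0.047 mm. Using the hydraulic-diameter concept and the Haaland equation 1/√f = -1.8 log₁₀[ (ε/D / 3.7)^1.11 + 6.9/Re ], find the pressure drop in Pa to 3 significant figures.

Hydraulic diameter D_h = 4A/P = 4·(0.205·0.167)/(2·(0.205+0.167)) = 0.1369/0.744 = 0.1841 m.
Re = ρVD_h/μ = 897·4.46·0.1841/0.00915 = 8.048e+04.
ε/D_h = 4.7e-05/0.1841 = 0.000255; Haaland gives 1/√f = -1.8 log₁₀[2.41e-05+8.57e-05] = 7.127, so f = 0.01969.
ΔP = f(L/D_h)(ρV²/2) = 0.01969·9.35/0.1841·8921 = 8922 Pa.

ΔP ≈ 8920 Pa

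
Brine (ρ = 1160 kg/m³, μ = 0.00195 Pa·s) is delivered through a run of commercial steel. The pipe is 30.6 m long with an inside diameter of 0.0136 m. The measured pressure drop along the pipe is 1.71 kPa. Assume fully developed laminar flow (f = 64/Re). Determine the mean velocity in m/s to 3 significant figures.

V ≈ 0.166 m/s

For laminar flow, f = 64/Re with Re = ρVD/μ, so Darcy-Weisbach reduces to ΔP = 32μLV/D². Solving for V: V = ΔP·D²/(32μL) = 1710·(0.0136)²/(32·0.00195·30.6) = 0.1656 m/s.
Check: Re = ρVD/μ = 1160·0.1656·0.0136/0.00195 = 1340 < 2300, so the laminar assumption holds.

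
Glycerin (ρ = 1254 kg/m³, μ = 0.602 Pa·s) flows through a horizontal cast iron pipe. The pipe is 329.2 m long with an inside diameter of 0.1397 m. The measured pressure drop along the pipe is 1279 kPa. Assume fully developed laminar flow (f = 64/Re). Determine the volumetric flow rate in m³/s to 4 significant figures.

For laminar flow, f = 64/Re with Re = ρVD/μ, so Darcy-Weisbach reduces to ΔP = 32μLV/D². Solving for V: V = ΔP·D²/(32μL) = 1.279e+06·(0.1397)²/(32·0.602·329.2) = 3.936 m/s.
Check: Re = ρVD/μ = 1254·3.936·0.1397/0.602 = 1145 < 2300, so the laminar assumption holds.
Q = V·A = 3.936·(π/4·0.1397²) = 0.06033 m³/s = 0.06033 m³/s.

Q ≈ 0.06033 m³/s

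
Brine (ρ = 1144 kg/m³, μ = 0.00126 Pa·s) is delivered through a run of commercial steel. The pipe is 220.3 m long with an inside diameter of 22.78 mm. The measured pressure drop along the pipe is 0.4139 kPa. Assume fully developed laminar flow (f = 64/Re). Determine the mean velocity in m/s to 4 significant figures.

V ≈ 0.02418 m/s

For laminar flow, f = 64/Re with Re = ρVD/μ, so Darcy-Weisbach reduces to ΔP = 32μLV/D². Solving for V: V = ΔP·D²/(32μL) = 413.9·(0.02278)²/(32·0.00126·220.3) = 0.02418 m/s.
Check: Re = ρVD/μ = 1144·0.02418·0.02278/0.00126 = 500.1 < 2300, so the laminar assumption holds.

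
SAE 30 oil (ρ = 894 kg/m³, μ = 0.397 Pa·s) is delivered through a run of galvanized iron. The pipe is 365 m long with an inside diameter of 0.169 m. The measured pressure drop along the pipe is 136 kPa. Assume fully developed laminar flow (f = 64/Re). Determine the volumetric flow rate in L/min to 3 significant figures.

Q ≈ 1130 L/min

For laminar flow, f = 64/Re with Re = ρVD/μ, so Darcy-Weisbach reduces to ΔP = 32μLV/D². Solving for V: V = ΔP·D²/(32μL) = 1.36e+05·(0.169)²/(32·0.397·365) = 0.8377 m/s.
Check: Re = ρVD/μ = 894·0.8377·0.169/0.397 = 318.8 < 2300, so the laminar assumption holds.
Q = V·A = 0.8377·(π/4·0.169²) = 0.01879 m³/s = 1130 L/min.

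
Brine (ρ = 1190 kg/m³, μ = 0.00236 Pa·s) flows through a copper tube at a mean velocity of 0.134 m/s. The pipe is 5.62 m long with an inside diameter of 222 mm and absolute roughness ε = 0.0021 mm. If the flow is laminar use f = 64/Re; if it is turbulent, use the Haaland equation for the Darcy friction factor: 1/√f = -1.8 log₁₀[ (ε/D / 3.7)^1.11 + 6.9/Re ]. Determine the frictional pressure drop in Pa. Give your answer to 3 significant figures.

Reynolds number Re = ρVD/μ = 1190 · 0.134 · 0.222 / 0.00236 = 1.5e+04.
Re > 4000 → turbulent. Relative roughness ε/D = 2.1e-06/0.222 = 9.46e-06. Haaland: 1/√f = -1.8 log₁₀[(9.46e-06/3.7)^1.11 + 6.9/1.5e+04] = -1.8 log₁₀[6.2e-07 + 0.00046] = 6.006, so f = 0.02772.
Darcy-Weisbach: ΔP = f(L/D)(ρV²/2) = 0.02772·(5.62/0.222)·(1190·0.134²/2) = 0.02772·25.32·10.68 = 7.498 Pa.

ΔP ≈ 7.50 Pa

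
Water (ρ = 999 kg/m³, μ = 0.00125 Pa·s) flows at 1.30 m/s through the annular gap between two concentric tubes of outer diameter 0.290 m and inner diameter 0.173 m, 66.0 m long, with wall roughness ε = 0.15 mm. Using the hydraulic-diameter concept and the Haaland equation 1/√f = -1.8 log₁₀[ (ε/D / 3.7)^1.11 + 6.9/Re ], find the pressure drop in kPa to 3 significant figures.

ΔP ≈ 10.8 kPa

Hydraulic diameter D_h = 4A/P = D_o - D_i = 0.29 - 0.173 = 0.117 m.
Re = ρVD_h/μ = 999·1.3·0.117/0.00125 = 1.216e+05.
ε/D_h = 0.00015/0.117 = 0.00128; Haaland gives 1/√f = -1.8 log₁₀[0.000144+5.68e-05] = 6.654, so f = 0.02258.
ΔP = f(L/D_h)(ρV²/2) = 0.02258·66/0.117·844.2 = 1.075e+04 Pa.
ΔP = 10.8 kPa.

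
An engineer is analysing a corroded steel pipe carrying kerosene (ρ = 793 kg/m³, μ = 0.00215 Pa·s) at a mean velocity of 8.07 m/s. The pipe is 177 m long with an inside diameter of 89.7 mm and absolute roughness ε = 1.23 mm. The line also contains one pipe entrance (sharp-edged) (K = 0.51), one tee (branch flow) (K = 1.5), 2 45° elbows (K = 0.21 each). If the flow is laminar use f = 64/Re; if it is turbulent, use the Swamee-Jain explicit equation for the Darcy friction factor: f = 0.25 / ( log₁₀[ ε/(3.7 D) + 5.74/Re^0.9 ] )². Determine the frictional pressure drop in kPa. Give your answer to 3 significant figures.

Reynolds number Re = ρVD/μ = 793 · 8.07 · 0.0897 / 0.00215 = 2.67e+05.
Re > 4000 → turbulent. Relative roughness ε/D = 0.00123/0.0897 = 0.0137. Swamee-Jain: f = 0.25/(log₁₀[0.0137/3.7 + 5.74/2.67e+05^0.9])² = 0.25/(log₁₀[0.00371 + 7.5e-05])² = 0.25/(-2.422)² = 0.0426.
Total minor-loss coefficient ΣK = 1·0.51 + 1·1.5 + 2·0.21 = 2.43.
ΔP = [f·L/D + ΣK]·(ρV²/2) = [0.0426·177/0.0897 + 2.43]·(793·8.07²/2) = [84.07 + 2.43]·2.582e+04 = 2.234e+06 Pa.
ΔP = 2.234e+06 Pa = 2230 kPa.

ΔP ≈ 2230 kPa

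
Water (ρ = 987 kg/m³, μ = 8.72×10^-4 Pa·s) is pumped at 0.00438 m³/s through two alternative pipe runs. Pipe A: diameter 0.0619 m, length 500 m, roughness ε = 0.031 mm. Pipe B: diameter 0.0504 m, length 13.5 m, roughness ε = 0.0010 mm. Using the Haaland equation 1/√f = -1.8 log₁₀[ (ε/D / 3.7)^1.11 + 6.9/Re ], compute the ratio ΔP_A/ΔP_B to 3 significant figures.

ΔP_A/ΔP_B ≈ 15.5

Pipe A: V = Q/A = 0.00438/0.003009 = 1.455 m/s; Re = 1.02e+05; ε/D = 0.000501; Haaland → f = 0.02002; ΔP_A = f(L/D)(ρV²/2) = 1.691e+05 Pa.
Pipe B: V = Q/A = 0.00438/0.001995 = 2.195 m/s; Re = 1.252e+05; ε/D = 1.98e-05; Haaland → f = 0.0171; ΔP_B = f(L/D)(ρV²/2) = 1.09e+04 Pa.
ΔP_A/ΔP_B = 1.691e+05/1.09e+04 = 15.5.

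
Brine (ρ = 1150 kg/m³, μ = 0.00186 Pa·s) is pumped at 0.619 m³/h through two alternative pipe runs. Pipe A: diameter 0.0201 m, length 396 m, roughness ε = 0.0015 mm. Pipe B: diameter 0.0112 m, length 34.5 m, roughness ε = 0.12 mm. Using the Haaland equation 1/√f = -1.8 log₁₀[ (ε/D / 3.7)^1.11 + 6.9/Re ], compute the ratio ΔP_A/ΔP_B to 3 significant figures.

Pipe A: V = Q/A = 0.0001719/0.0003173 = 0.5419 m/s; Re = 6734; ε/D = 7.46e-05; Haaland → f = 0.0346; ΔP_A = f(L/D)(ρV²/2) = 1.151e+05 Pa.
Pipe B: V = Q/A = 0.0001719/9.852e-05 = 1.745 m/s; Re = 1.209e+04; ε/D = 0.0107; Haaland → f = 0.043; ΔP_B = f(L/D)(ρV²/2) = 2.32e+05 Pa.
ΔP_A/ΔP_B = 1.151e+05/2.32e+05 = 0.496.

ΔP_A/ΔP_B ≈ 0.496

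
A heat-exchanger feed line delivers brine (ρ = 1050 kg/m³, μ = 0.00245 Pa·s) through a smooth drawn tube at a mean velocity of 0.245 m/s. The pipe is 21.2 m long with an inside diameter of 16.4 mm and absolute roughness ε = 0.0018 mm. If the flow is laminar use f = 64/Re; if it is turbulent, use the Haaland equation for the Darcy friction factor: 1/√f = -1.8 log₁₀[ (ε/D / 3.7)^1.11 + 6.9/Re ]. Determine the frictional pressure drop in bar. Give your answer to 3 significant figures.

ΔP ≈ 0.0151 bar

Reynolds number Re = ρVD/μ = 1050 · 0.245 · 0.0164 / 0.00245 = 1722.
Re < 2300 → laminar flow, so f = 64/Re = 64/1722 = 0.03717 (the turbulent correlation is not needed).
Darcy-Weisbach: ΔP = f(L/D)(ρV²/2) = 0.03717·(21.2/0.0164)·(1050·0.245²/2) = 0.03717·1293·31.51 = 1514 Pa.
ΔP = 1514 Pa = 0.0151 bar.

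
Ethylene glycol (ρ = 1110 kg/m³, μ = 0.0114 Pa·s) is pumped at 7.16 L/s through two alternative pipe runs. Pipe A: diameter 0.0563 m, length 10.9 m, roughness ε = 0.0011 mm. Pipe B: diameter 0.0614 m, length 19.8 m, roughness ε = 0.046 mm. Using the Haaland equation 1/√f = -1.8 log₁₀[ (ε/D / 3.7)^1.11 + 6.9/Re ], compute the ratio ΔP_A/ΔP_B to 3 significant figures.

ΔP_A/ΔP_B ≈ 0.798

Pipe A: V = Q/A = 0.00716/0.002489 = 2.876 m/s; Re = 1.577e+04; ε/D = 1.95e-05; Haaland → f = 0.02738; ΔP_A = f(L/D)(ρV²/2) = 2.434e+04 Pa.
Pipe B: V = Q/A = 0.00716/0.002961 = 2.418 m/s; Re = 1.446e+04; ε/D = 0.000749; Haaland → f = 0.02914; ΔP_B = f(L/D)(ρV²/2) = 3.05e+04 Pa.
ΔP_A/ΔP_B = 2.434e+04/3.05e+04 = 0.798.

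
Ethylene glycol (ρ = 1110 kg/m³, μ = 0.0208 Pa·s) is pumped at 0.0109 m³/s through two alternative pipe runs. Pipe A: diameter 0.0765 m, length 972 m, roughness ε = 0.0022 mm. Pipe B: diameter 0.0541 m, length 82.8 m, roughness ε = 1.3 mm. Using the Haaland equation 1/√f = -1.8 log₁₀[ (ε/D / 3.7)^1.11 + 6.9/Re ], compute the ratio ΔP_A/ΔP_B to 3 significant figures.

Pipe A: V = Q/A = 0.0109/0.004596 = 2.371 m/s; Re = 9681; ε/D = 2.88e-05; Haaland → f = 0.03119; ΔP_A = f(L/D)(ρV²/2) = 1.237e+06 Pa.
Pipe B: V = Q/A = 0.0109/0.002299 = 4.742 m/s; Re = 1.369e+04; ε/D = 0.024; Haaland → f = 0.05481; ΔP_B = f(L/D)(ρV²/2) = 1.047e+06 Pa.
ΔP_A/ΔP_B = 1.237e+06/1.047e+06 = 1.18.

ΔP_A/ΔP_B ≈ 1.18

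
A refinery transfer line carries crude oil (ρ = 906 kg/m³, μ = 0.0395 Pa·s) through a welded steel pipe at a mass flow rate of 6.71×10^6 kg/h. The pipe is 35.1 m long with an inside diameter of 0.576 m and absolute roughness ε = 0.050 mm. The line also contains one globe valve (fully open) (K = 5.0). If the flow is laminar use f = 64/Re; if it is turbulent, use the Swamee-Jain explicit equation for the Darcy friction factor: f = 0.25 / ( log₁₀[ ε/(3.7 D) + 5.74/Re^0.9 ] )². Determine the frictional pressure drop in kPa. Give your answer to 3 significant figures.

ṁ = 6.71×10^6 kg/h = 6.71×10^6/3600 = 1864 kg/s.
A = πD²/4 = π(0.576)²/4 = 0.2606 m²; mean velocity V = ṁ/(ρA) = 1864/(906 · 0.2606) = 7.895 m/s.
Reynolds number Re = ρVD/μ = 906 · 7.895 · 0.576 / 0.0395 = 1.043e+05.
Re > 4000 → turbulent. Relative roughness ε/D = 5e-05/0.576 = 8.68e-05. Swamee-Jain: f = 0.25/(log₁₀[8.68e-05/3.7 + 5.74/1.043e+05^0.9])² = 0.25/(log₁₀[2.35e-05 + 0.000175])² = 0.25/(-3.703)² = 0.01823.
Total minor-loss coefficient ΣK = 1·5 = 5.
ΔP = [f·L/D + ΣK]·(ρV²/2) = [0.01823·35.1/0.576 + 5]·(906·7.895²/2) = [1.111 + 5]·2.824e+04 = 1.726e+05 Pa.
ΔP = 1.726e+05 Pa = 173 kPa.

ΔP ≈ 173 kPa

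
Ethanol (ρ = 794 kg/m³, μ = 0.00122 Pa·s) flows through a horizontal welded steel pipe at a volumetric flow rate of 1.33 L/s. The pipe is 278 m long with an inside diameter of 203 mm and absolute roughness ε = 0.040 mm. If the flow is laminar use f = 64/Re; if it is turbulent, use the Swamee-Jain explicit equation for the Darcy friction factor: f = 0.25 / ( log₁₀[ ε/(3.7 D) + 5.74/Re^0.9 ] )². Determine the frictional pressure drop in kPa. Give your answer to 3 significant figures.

ΔP ≈ 0.0341 kPa

Q = 1.33 L/s = 1.33/1000 = 0.00133 m³/s.
Cross-sectional area A = πD²/4 = π(0.203)²/4 = 0.03237 m²; mean velocity V = Q/A = 0.00133/0.03237 = 0.04109 m/s.
Reynolds number Re = ρVD/μ = 794 · 0.04109 · 0.203 / 0.00122 = 5429.
Re > 4000 → turbulent. Relative roughness ε/D = 4e-05/0.203 = 0.000197. Swamee-Jain: f = 0.25/(log₁₀[0.000197/3.7 + 5.74/5429^0.9])² = 0.25/(log₁₀[5.33e-05 + 0.0025])² = 0.25/(-2.593)² = 0.03718.
Darcy-Weisbach: ΔP = f(L/D)(ρV²/2) = 0.03718·(278/0.203)·(794·0.04109²/2) = 0.03718·1369·0.6704 = 34.13 Pa.
ΔP = 34.13 Pa = 0.0341 kPa.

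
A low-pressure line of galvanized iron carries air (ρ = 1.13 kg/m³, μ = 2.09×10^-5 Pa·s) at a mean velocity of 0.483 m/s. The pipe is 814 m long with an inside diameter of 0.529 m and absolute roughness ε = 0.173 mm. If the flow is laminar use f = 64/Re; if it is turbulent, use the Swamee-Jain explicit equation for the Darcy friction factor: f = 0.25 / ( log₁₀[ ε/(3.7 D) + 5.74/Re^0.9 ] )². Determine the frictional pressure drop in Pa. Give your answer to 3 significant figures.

Reynolds number Re = ρVD/μ = 1.13 · 0.483 · 0.529 / 2.09e-05 = 1.381e+04.
Re > 4000 → turbulent. Relative roughness ε/D = 0.000173/0.529 = 0.000327. Swamee-Jain: f = 0.25/(log₁₀[0.000327/3.7 + 5.74/1.381e+04^0.9])² = 0.25/(log₁₀[8.84e-05 + 0.00108])² = 0.25/(-2.933)² = 0.02906.
Darcy-Weisbach: ΔP = f(L/D)(ρV²/2) = 0.02906·(814/0.529)·(1.13·0.483²/2) = 0.02906·1539·0.1318 = 5.894 Pa.

ΔP ≈ 5.89 Pa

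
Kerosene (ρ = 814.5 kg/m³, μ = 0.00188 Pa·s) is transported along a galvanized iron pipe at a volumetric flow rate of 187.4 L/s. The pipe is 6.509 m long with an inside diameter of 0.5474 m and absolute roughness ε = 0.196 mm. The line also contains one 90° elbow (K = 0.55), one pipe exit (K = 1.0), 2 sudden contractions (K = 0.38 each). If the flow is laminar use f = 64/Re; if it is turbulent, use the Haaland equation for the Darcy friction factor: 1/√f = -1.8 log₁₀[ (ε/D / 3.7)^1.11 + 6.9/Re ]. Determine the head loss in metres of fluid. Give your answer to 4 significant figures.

Q = 187.4 L/s = 187.4/1000 = 0.1874 m³/s.
Cross-sectional area A = πD²/4 = π(0.5474)²/4 = 0.2353 m²; mean velocity V = Q/A = 0.1874/0.2353 = 0.7963 m/s.
Reynolds number Re = ρVD/μ = 814.5 · 0.7963 · 0.5474 / 0.00188 = 1.888e+05.
Re > 4000 → turbulent. Relative roughness ε/D = 0.000196/0.5474 = 0.000358. Haaland: 1/√f = -1.8 log₁₀[(0.000358/3.7)^1.11 + 6.9/1.888e+05] = -1.8 log₁₀[3.5e-05 + 3.65e-05] = 7.462, so f = 0.01796.
Total minor-loss coefficient ΣK = 1·0.55 + 1·1 + 2·0.38 = 2.31.
ΔP = [f·L/D + ΣK]·(ρV²/2) = [0.01796·6.509/0.5474 + 2.31]·(814.5·0.7963²/2) = [0.2136 + 2.31]·258.2 = 651.7 Pa.
Head loss h_f = ΔP/(ρg) = 651.7/(814.5·9.81) = 0.08156 m.

h_f ≈ 0.08156 m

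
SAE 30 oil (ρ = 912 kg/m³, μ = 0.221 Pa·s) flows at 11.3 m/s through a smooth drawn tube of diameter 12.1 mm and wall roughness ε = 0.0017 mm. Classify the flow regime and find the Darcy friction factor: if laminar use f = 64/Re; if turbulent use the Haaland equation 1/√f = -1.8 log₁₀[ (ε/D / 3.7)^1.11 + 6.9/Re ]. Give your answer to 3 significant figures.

f ≈ 0.113

Re = ρVD/μ = 912·11.3·0.0121/0.221 = 564.2.
Re < 2300 → laminar, so f = 64/Re = 0.1134 (roughness is irrelevant in laminar flow).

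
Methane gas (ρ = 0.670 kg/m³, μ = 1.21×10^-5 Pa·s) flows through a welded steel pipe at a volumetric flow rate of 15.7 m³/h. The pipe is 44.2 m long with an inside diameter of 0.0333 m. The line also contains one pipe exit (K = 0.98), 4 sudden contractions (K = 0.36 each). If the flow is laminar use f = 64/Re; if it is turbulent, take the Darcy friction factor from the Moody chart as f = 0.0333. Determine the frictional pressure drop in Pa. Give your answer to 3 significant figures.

Q = 15.7 m³/h = 15.7/3600 = 0.004361 m³/s.
Cross-sectional area A = πD²/4 = π(0.0333)²/4 = 0.0008709 m²; mean velocity V = Q/A = 0.004361/0.0008709 = 5.007 m/s.
Reynolds number Re = ρVD/μ = 0.67 · 5.007 · 0.0333 / 1.21e-05 = 9233.
Re > 4000 → turbulent; use the Moody-chart value f = 0.0333.
Total minor-loss coefficient ΣK = 1·0.98 + 4·0.36 = 2.42.
ΔP = [f·L/D + ΣK]·(ρV²/2) = [0.0333·44.2/0.0333 + 2.42]·(0.67·5.007²/2) = [44.2 + 2.42]·8.4 = 391.6 Pa.

ΔP ≈ 392 Pa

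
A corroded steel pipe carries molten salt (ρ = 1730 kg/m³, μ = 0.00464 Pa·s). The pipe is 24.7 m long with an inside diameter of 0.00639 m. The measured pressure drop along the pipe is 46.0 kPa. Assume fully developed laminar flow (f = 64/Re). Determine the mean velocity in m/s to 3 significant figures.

V ≈ 0.512 m/s

For laminar flow, f = 64/Re with Re = ρVD/μ, so Darcy-Weisbach reduces to ΔP = 32μLV/D². Solving for V: V = ΔP·D²/(32μL) = 4.6e+04·(0.00639)²/(32·0.00464·24.7) = 0.5121 m/s.
Check: Re = ρVD/μ = 1730·0.5121·0.00639/0.00464 = 1220 < 2300, so the laminar assumption holds.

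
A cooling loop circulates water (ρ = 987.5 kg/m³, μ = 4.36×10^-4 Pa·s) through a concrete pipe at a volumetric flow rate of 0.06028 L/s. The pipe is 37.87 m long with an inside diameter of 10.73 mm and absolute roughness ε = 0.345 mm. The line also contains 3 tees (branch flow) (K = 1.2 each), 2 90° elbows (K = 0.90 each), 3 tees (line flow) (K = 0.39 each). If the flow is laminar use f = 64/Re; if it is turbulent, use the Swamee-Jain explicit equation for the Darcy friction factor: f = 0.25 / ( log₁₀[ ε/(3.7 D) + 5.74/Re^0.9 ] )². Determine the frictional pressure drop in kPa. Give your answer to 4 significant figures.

ΔP ≈ 49.05 kPa

Q = 0.06028 L/s = 0.06028/1000 = 6.028e-05 m³/s.
Cross-sectional area A = πD²/4 = π(0.01073)²/4 = 9.043e-05 m²; mean velocity V = Q/A = 6.028e-05/9.043e-05 = 0.6666 m/s.
Reynolds number Re = ρVD/μ = 987.5 · 0.6666 · 0.01073 / 0.000436 = 1.62e+04.
Re > 4000 → turbulent. Relative roughness ε/D = 0.000345/0.01073 = 0.0322. Swamee-Jain: f = 0.25/(log₁₀[0.0322/3.7 + 5.74/1.62e+04^0.9])² = 0.25/(log₁₀[0.00869 + 0.000934])² = 0.25/(-2.017)² = 0.06147.
Total minor-loss coefficient ΣK = 3·1.2 + 2·0.9 + 3·0.39 = 6.57.
ΔP = [f·L/D + ΣK]·(ρV²/2) = [0.06147·37.87/0.01073 + 6.57]·(987.5·0.6666²/2) = [217 + 6.57]·219.4 = 4.905e+04 Pa.
ΔP = 4.905e+04 Pa = 49.05 kPa.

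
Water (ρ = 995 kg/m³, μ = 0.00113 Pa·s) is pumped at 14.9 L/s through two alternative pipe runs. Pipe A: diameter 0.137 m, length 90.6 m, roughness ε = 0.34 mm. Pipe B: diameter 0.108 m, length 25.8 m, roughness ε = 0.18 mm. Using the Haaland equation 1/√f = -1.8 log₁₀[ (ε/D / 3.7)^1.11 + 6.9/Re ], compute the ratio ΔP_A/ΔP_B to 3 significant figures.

Pipe A: V = Q/A = 0.0149/0.01474 = 1.011 m/s; Re = 1.219e+05; ε/D = 0.00248; Haaland → f = 0.02597; ΔP_A = f(L/D)(ρV²/2) = 8729 Pa.
Pipe B: V = Q/A = 0.0149/0.009161 = 1.626 m/s; Re = 1.547e+05; ε/D = 0.00167; Haaland → f = 0.0235; ΔP_B = f(L/D)(ρV²/2) = 7388 Pa.
ΔP_A/ΔP_B = 8729/7388 = 1.18.

ΔP_A/ΔP_B ≈ 1.18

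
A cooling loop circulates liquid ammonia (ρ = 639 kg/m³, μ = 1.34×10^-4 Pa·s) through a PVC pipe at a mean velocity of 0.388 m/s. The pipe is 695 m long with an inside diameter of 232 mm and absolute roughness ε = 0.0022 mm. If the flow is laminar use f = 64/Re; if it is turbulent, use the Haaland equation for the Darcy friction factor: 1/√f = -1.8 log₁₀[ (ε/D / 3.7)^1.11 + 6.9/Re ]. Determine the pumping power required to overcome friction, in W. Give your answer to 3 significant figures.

Reynolds number Re = ρVD/μ = 639 · 0.388 · 0.232 / 0.000134 = 4.293e+05.
Re > 4000 → turbulent. Relative roughness ε/D = 2.2e-06/0.232 = 9.48e-06. Haaland: 1/√f = -1.8 log₁₀[(9.48e-06/3.7)^1.11 + 6.9/4.293e+05] = -1.8 log₁₀[6.22e-07 + 1.61e-05] = 8.599, so f = 0.01352.
Darcy-Weisbach: ΔP = f(L/D)(ρV²/2) = 0.01352·(695/0.232)·(639·0.388²/2) = 0.01352·2996·48.1 = 1949 Pa.
Q = V·A = 0.388·0.04227 = 0.0164 m³/s.
Pumping power P = QΔP = 0.0164·1949 = 31.96 W = 32.0 W.

P ≈ 32.0 W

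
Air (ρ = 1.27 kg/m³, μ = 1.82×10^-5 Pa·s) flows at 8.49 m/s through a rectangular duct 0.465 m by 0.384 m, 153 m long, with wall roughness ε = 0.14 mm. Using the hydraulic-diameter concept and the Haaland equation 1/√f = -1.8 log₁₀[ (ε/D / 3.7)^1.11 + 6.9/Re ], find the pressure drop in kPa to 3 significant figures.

Hydraulic diameter D_h = 4A/P = 4·(0.465·0.384)/(2·(0.465+0.384)) = 0.7142/1.698 = 0.4206 m.
Re = ρVD_h/μ = 1.27·8.49·0.4206/1.82e-05 = 2.492e+05.
ε/D_h = 0.00014/0.4206 = 0.000333; Haaland gives 1/√f = -1.8 log₁₀[3.23e-05+2.77e-05] = 7.6, so f = 0.01731.
ΔP = f(L/D_h)(ρV²/2) = 0.01731·153/0.4206·45.77 = 288.3 Pa.
ΔP = 0.288 kPa.

ΔP ≈ 0.288 kPa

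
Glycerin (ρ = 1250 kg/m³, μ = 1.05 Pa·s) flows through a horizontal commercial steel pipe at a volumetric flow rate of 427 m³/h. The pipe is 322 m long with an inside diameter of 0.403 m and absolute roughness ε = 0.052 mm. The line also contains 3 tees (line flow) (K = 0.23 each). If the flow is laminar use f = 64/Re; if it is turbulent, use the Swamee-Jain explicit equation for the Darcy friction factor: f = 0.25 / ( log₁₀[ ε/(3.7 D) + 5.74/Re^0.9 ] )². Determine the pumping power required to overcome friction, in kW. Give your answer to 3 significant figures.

Q = 427 m³/h = 427/3600 = 0.1186 m³/s.
Cross-sectional area A = πD²/4 = π(0.403)²/4 = 0.1276 m²; mean velocity V = Q/A = 0.1186/0.1276 = 0.9299 m/s.
Reynolds number Re = ρVD/μ = 1250 · 0.9299 · 0.403 / 1.05 = 446.1.
Re < 2300 → laminar flow, so f = 64/Re = 64/446.1 = 0.1435 (the turbulent correlation is not needed).
Total minor-loss coefficient ΣK = 3·0.23 = 0.69.
ΔP = [f·L/D + ΣK]·(ρV²/2) = [0.1435·322/0.403 + 0.69]·(1250·0.9299²/2) = [114.6 + 0.69]·540.4 = 6.232e+04 Pa.
Pumping power P = QΔP = 0.1186·6.232e+04 = 7392 W = 7.39 kW.

P ≈ 7.39 kW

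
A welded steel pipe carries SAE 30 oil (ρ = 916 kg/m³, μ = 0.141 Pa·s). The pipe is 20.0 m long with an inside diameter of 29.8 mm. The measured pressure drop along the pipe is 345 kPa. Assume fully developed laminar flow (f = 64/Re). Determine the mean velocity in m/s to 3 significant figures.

For laminar flow, f = 64/Re with Re = ρVD/μ, so Darcy-Weisbach reduces to ΔP = 32μLV/D². Solving for V: V = ΔP·D²/(32μL) = 3.45e+05·(0.0298)²/(32·0.141·20) = 3.395 m/s.
Check: Re = ρVD/μ = 916·3.395·0.0298/0.141 = 657.3 < 2300, so the laminar assumption holds.

V ≈ 3.40 m/s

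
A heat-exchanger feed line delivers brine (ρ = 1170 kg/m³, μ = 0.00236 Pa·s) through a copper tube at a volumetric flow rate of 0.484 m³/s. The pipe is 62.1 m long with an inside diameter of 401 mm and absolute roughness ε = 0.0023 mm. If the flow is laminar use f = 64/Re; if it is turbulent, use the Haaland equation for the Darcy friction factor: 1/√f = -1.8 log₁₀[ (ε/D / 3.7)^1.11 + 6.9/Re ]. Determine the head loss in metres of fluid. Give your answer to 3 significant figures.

h_f ≈ 1.42 m

Cross-sectional area A = πD²/4 = π(0.401)²/4 = 0.1263 m²; mean velocity V = Q/A = 0.484/0.1263 = 3.832 m/s.
Reynolds number Re = ρVD/μ = 1170 · 3.832 · 0.401 / 0.00236 = 7.619e+05.
Re > 4000 → turbulent. Relative roughness ε/D = 2.3e-06/0.401 = 5.74e-06. Haaland: 1/√f = -1.8 log₁₀[(5.74e-06/3.7)^1.11 + 6.9/7.619e+05] = -1.8 log₁₀[3.56e-07 + 9.06e-06] = 9.047, so f = 0.01222.
Darcy-Weisbach: ΔP = f(L/D)(ρV²/2) = 0.01222·(62.1/0.401)·(1170·3.832²/2) = 0.01222·154.9·8592 = 1.626e+04 Pa.
Head loss h_f = ΔP/(ρg) = 1.626e+04/(1170·9.81) = 1.42 m.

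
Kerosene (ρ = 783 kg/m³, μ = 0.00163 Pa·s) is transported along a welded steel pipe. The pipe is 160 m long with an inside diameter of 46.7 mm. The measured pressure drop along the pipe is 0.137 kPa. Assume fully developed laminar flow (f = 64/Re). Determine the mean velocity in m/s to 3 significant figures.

For laminar flow, f = 64/Re with Re = ρVD/μ, so Darcy-Weisbach reduces to ΔP = 32μLV/D². Solving for V: V = ΔP·D²/(32μL) = 137·(0.0467)²/(32·0.00163·160) = 0.0358 m/s.
Check: Re = ρVD/μ = 783·0.0358·0.0467/0.00163 = 803.1 < 2300, so the laminar assumption holds.

V ≈ 0.0358 m/s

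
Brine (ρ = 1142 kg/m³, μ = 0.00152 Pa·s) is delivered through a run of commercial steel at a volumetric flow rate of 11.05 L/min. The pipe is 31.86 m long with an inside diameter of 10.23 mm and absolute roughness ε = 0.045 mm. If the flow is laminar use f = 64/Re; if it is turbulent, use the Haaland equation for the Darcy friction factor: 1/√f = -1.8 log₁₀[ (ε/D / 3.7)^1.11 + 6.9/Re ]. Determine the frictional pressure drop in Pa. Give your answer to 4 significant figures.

ΔP ≈ 303300 Pa

Q = 11.05 L/min = 11.05/60000 = 0.0001842 m³/s.
Cross-sectional area A = πD²/4 = π(0.01023)²/4 = 8.219e-05 m²; mean velocity V = Q/A = 0.0001842/8.219e-05 = 2.241 m/s.
Reynolds number Re = ρVD/μ = 1142 · 2.241 · 0.01023 / 0.00152 = 1.722e+04.
Re > 4000 → turbulent. Relative roughness ε/D = 4.5e-05/0.01023 = 0.0044. Haaland: 1/√f = -1.8 log₁₀[(0.0044/3.7)^1.11 + 6.9/1.722e+04] = -1.8 log₁₀[0.000567 + 0.000401] = 5.426, so f = 0.03397.
Darcy-Weisbach: ΔP = f(L/D)(ρV²/2) = 0.03397·(31.86/0.01023)·(1142·2.241²/2) = 0.03397·3114·2867 = 3.033e+05 Pa.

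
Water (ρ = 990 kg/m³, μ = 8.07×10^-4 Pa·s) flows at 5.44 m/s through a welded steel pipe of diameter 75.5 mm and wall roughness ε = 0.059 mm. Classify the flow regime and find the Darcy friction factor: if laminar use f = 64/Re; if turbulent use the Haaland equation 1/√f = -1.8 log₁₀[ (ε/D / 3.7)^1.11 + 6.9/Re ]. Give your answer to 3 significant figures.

f ≈ 0.0192

Re = ρVD/μ = 990·5.44·0.0755/0.000807 = 5.039e+05.
Re > 4000 → turbulent. ε/D = 5.9e-05/0.0755 = 0.000781; Haaland: 1/√f = -1.8 log₁₀[8.33e-05 + 1.37e-05] = 7.224, so f = 0.01916.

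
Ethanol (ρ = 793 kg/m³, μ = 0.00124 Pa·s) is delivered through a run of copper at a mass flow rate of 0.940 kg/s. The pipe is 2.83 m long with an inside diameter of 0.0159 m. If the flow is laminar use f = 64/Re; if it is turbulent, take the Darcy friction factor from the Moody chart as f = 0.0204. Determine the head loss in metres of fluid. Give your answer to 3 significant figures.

A = πD²/4 = π(0.0159)²/4 = 0.0001986 m²; mean velocity V = ṁ/(ρA) = 0.94/(793 · 0.0001986) = 5.97 m/s.
Reynolds number Re = ρVD/μ = 793 · 5.97 · 0.0159 / 0.00124 = 6.07e+04.
Re > 4000 → turbulent; use the Moody-chart value f = 0.0204.
Darcy-Weisbach: ΔP = f(L/D)(ρV²/2) = 0.0204·(2.83/0.0159)·(793·5.97²/2) = 0.0204·178·1.413e+04 = 5.131e+04 Pa.
Head loss h_f = ΔP/(ρg) = 5.131e+04/(793·9.81) = 6.60 m.

h_f ≈ 6.60 m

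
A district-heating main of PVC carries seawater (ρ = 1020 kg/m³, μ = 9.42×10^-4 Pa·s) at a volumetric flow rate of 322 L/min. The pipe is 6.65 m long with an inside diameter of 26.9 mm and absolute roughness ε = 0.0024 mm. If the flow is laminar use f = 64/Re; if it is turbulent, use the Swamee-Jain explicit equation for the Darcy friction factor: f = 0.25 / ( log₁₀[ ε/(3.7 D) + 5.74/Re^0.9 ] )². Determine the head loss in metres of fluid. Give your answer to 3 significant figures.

Q = 322 L/min = 322/60000 = 0.005367 m³/s.
Cross-sectional area A = πD²/4 = π(0.0269)²/4 = 0.0005683 m²; mean velocity V = Q/A = 0.005367/0.0005683 = 9.443 m/s.
Reynolds number Re = ρVD/μ = 1020 · 9.443 · 0.0269 / 0.000942 = 2.751e+05.
Re > 4000 → turbulent. Relative roughness ε/D = 2.4e-06/0.0269 = 8.92e-05. Swamee-Jain: f = 0.25/(log₁₀[8.92e-05/3.7 + 5.74/2.751e+05^0.9])² = 0.25/(log₁₀[2.41e-05 + 7.3e-05])² = 0.25/(-4.013)² = 0.01553.
Darcy-Weisbach: ΔP = f(L/D)(ρV²/2) = 0.01553·(6.65/0.0269)·(1020·9.443²/2) = 0.01553·247.2·4.548e+04 = 1.746e+05 Pa.
Head loss h_f = ΔP/(ρg) = 1.746e+05/(1020·9.81) = 17.4 m.

h_f ≈ 17.4 m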